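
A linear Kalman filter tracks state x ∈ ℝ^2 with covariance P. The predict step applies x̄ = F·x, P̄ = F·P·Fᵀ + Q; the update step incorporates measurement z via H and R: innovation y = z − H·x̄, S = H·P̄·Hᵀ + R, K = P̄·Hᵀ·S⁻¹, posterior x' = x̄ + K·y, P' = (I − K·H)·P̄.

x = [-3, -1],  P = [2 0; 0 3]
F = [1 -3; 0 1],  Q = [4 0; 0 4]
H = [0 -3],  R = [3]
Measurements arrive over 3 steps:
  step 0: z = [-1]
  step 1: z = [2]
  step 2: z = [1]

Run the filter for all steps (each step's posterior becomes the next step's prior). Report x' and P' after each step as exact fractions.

step 0: x̄ = F·x = [0, -1]
step 0: P̄ = F·P·Fᵀ + Q = [33 -9; -9 7]
step 0: y = z − H·x̄ = [-4]
step 0: S = H·P̄·Hᵀ + R = [66]
step 0: K = P̄·Hᵀ·S⁻¹ = [9/22; -7/22]
step 0: x' = x̄ + K·y = [-18/11, 3/11]
step 0: P' = (I − K·H)·P̄ = [483/22 -9/22; -9/22 7/22]
step 1: x̄ = F·x = [-27/11, 3/11]
step 1: P̄ = F·P·Fᵀ + Q = [344/11 -15/11; -15/11 95/22]
step 1: y = z − H·x̄ = [31/11]
step 1: S = H·P̄·Hᵀ + R = [921/22]
step 1: K = P̄·Hᵀ·S⁻¹ = [30/307; -95/307]
step 1: x' = x̄ + K·y = [-669/307, -184/307]
step 1: P' = (I − K·H)·P̄ = [9478/307 -30/307; -30/307 95/307]
step 2: x̄ = F·x = [-117/307, -184/307]
step 2: P̄ = F·P·Fᵀ + Q = [11741/307 -315/307; -315/307 1323/307]
step 2: y = z − H·x̄ = [-245/307]
step 2: S = H·P̄·Hᵀ + R = [12828/307]
step 2: K = P̄·Hᵀ·S⁻¹ = [315/4276; -1323/4276]
step 2: x' = x̄ + K·y = [-1881/4276, -1507/4276]
step 2: P' = (I − K·H)·P̄ = [162563/4276 -315/4276; -315/4276 1323/4276]

step 0: x' = [-18/11, 3/11], P' = [483/22 -9/22; -9/22 7/22]
step 1: x' = [-669/307, -184/307], P' = [9478/307 -30/307; -30/307 95/307]
step 2: x' = [-1881/4276, -1507/4276], P' = [162563/4276 -315/4276; -315/4276 1323/4276]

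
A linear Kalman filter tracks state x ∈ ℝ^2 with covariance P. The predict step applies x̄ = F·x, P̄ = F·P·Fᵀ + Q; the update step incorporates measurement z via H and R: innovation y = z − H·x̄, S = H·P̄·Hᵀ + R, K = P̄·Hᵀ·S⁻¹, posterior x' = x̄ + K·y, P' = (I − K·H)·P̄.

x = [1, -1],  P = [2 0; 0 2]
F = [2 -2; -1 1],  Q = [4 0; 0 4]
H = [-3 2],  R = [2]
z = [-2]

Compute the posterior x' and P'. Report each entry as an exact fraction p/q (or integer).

x̄ = F·x = [4, -2]
P̄ = F·P·Fᵀ + Q = [20 -8; -8 8]
y = z − H·x̄ = [14]
S = H·P̄·Hᵀ + R = [310]
K = P̄·Hᵀ·S⁻¹ = [-38/155; 4/31]
x' = x̄ + K·y = [88/155, -6/31]
P' = (I − K·H)·P̄ = [212/155 56/31; 56/31 88/31]

x' = [88/155, -6/31]
P' = [212/155 56/31; 56/31 88/31]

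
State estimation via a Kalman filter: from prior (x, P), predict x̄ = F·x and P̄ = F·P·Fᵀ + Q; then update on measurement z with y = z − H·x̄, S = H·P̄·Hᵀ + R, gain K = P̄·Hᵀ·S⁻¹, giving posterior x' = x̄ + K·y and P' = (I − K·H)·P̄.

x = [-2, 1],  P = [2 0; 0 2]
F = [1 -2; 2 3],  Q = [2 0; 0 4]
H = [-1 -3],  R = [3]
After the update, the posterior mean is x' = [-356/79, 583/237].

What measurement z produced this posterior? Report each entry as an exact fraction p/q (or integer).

z = [-3]

x̄ = F·x = [-4, -1]
P̄ = F·P·Fᵀ + Q = [12 -8; -8 30]
S = H·P̄·Hᵀ + R = [237]
K = P̄·Hᵀ·S⁻¹ = [4/79; -82/237]
x' − x̄ = [-40/79, 820/237] = K·y
y = (KᵀK)⁻¹·Kᵀ·(x' − x̄) = [-10]
z = y + H·x̄ = [-10] + [7] = [-3]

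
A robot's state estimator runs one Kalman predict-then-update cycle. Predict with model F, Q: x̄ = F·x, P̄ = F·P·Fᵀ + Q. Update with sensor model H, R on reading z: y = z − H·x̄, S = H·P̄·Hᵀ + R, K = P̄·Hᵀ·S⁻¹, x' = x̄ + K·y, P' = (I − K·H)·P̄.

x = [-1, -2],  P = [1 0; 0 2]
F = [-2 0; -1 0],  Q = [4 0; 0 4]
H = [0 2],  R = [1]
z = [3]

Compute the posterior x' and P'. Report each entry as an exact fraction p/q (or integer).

x̄ = F·x = [2, 1]
P̄ = F·P·Fᵀ + Q = [8 2; 2 5]
y = z − H·x̄ = [1]
S = H·P̄·Hᵀ + R = [21]
K = P̄·Hᵀ·S⁻¹ = [4/21; 10/21]
x' = x̄ + K·y = [46/21, 31/21]
P' = (I − K·H)·P̄ = [152/21 2/21; 2/21 5/21]

x' = [46/21, 31/21]
P' = [152/21 2/21; 2/21 5/21]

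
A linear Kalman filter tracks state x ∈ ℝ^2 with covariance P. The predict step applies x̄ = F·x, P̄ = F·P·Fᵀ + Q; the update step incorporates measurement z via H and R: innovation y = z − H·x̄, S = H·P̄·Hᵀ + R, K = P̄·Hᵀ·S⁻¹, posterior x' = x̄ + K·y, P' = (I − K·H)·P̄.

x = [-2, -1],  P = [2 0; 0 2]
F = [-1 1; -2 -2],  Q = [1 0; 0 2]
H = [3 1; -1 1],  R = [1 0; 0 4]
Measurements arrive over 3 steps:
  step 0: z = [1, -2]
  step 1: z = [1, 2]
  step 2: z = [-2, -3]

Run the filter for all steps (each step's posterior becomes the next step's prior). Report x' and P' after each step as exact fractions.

step 0: x̄ = F·x = [1, 6]
step 0: P̄ = F·P·Fᵀ + Q = [5 0; 0 18]
step 0: y = z − H·x̄ = [-8, -7]
step 0: S = H·P̄·Hᵀ + R = [64 3; 3 27]
step 0: K = P̄·Hᵀ·S⁻¹ = [140/573 -365/1719; 48/191 122/191]
step 0: x' = x̄ + K·y = [914/1719, -92/191]
step 0: P' = (I − K·H)·P̄ = [470/1719 -110/191; -110/191 378/191]
step 1: x̄ = F·x = [-1742/1719, -172/1719]
step 1: P̄ = F·P·Fᵀ + Q = [7571/1719 -5864/1719; -5864/1719 11006/1719]
step 1: y = z − H·x̄ = [7117/1719, 1868/1719]
step 1: S = H·P̄·Hᵀ + R = [45680/1719 -23435/1719; -23435/1719 37181/1719]
step 1: K = P̄·Hᵀ·S⁻¹ = [181276/668545 -25463/133709; 87536/668545 71702/133709]
step 1: x' = x̄ + K·y = [-65322/668545, 685108/668545]
step 1: P' = (I − K·H)·P̄ = [172634/668545 -336626/668545; -336626/668545 1097414/668545]
step 2: x̄ = F·x = [150086/133709, -1239572/668545]
step 2: P̄ = F·P·Fᵀ + Q = [522369/133709 -369912/133709; -369912/133709 3724274/668545]
step 2: y = z − H·x̄ = [-2348808/668545, -15633/668545]
step 2: S = H·P̄·Hᵀ + R = [16802064/668545 -7810381/668545; -7810381/668545 12709419/668545]
step 2: K = P̄·Hᵀ·S⁻¹ = [61675716/228170759 -42193221/228170759; 647536/4854697 2527006/4854697]
step 2: x' = x̄ + K·y = [40418183/228170759, -11335346/4854697]
step 2: P' = (I − K·H)·P̄ = [57612150/228170759 -2365122/4854697; -2365122/4854697 7742902/4854697]

step 0: x' = [914/1719, -92/191], P' = [470/1719 -110/191; -110/191 378/191]
step 1: x' = [-65322/668545, 685108/668545], P' = [172634/668545 -336626/668545; -336626/668545 1097414/668545]
step 2: x' = [40418183/228170759, -11335346/4854697], P' = [57612150/228170759 -2365122/4854697; -2365122/4854697 7742902/4854697]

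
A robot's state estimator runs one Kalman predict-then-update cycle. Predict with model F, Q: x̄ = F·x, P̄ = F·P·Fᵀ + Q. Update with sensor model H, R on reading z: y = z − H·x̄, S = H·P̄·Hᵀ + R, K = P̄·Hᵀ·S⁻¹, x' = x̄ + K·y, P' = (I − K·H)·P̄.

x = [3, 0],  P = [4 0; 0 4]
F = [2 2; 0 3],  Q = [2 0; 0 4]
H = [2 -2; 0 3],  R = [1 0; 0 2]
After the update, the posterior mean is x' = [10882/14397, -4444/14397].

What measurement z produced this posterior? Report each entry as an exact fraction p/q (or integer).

z = [2, -1]

x̄ = F·x = [6, 0]
P̄ = F·P·Fᵀ + Q = [34 24; 24 40]
S = H·P̄·Hᵀ + R = [105 -96; -96 362]
K = P̄·Hᵀ·S⁻¹ = [7076/14397 1580/4799; -32/14397 1588/4799]
x' − x̄ = [-75500/14397, -4444/14397] = K·y
y = (KᵀK)⁻¹·Kᵀ·(x' − x̄) = [-10, -1]
z = y + H·x̄ = [-10, -1] + [12, 0] = [2, -1]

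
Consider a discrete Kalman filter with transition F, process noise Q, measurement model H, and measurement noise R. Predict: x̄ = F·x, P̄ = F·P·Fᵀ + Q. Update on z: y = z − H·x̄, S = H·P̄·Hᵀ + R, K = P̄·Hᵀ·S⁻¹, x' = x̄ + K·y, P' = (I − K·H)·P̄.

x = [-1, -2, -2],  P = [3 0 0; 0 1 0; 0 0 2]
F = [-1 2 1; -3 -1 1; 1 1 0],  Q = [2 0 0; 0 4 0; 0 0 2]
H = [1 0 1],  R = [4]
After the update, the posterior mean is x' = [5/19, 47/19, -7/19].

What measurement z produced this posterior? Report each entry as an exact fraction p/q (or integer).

x̄ = F·x = [-5, 3, -3]
P̄ = F·P·Fᵀ + Q = [11 9 -1; 9 34 -10; -1 -10 6]
S = H·P̄·Hᵀ + R = [19]
K = P̄·Hᵀ·S⁻¹ = [10/19; -1/19; 5/19]
x' − x̄ = [100/19, -10/19, 50/19] = K·y
y = (KᵀK)⁻¹·Kᵀ·(x' − x̄) = [10]
z = y + H·x̄ = [10] + [-8] = [2]

z = [2]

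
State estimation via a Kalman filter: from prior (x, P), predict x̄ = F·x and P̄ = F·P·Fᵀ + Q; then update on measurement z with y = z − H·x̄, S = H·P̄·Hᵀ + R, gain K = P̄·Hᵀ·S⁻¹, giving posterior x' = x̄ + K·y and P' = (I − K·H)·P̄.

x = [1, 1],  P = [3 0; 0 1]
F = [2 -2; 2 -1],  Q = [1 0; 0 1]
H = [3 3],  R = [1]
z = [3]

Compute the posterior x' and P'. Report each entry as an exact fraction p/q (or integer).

x̄ = F·x = [0, 1]
P̄ = F·P·Fᵀ + Q = [17 14; 14 14]
y = z − H·x̄ = [0]
S = H·P̄·Hᵀ + R = [532]
K = P̄·Hᵀ·S⁻¹ = [93/532; 3/19]
x' = x̄ + K·y = [0, 1]
P' = (I − K·H)·P̄ = [395/532 -13/19; -13/19 14/19]

x' = [0, 1]
P' = [395/532 -13/19; -13/19 14/19]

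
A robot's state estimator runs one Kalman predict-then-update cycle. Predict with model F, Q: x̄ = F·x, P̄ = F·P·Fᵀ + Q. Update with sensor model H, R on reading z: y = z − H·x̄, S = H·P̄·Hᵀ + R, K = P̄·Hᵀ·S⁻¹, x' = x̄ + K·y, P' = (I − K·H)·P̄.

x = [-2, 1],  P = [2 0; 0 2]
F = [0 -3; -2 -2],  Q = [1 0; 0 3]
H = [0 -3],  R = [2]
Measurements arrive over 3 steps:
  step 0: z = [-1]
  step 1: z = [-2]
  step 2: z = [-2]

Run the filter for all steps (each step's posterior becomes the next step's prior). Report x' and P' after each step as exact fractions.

step 0: x' = [-699/173, 61/173], P' = [1991/173 24/173; 24/173 38/173]
step 1: x' = [-106863/79789, 55514/79789], P' = [230323/79789 744/79789; 744/79789 17654/79789]
step 2: x' = [-24191454/11294621, 7628758/11294621], P' = [32411411/11294621 220776/11294621; 220776/11294621 2474454/11294621]

step 0: x̄ = F·x = [-3, 2]
step 0: P̄ = F·P·Fᵀ + Q = [19 12; 12 19]
step 0: y = z − H·x̄ = [5]
step 0: S = H·P̄·Hᵀ + R = [173]
step 0: K = P̄·Hᵀ·S⁻¹ = [-36/173; -57/173]
step 0: x' = x̄ + K·y = [-699/173, 61/173]
step 0: P' = (I − K·H)·P̄ = [1991/173 24/173; 24/173 38/173]
step 1: x̄ = F·x = [-183/173, 1276/173]
step 1: P̄ = F·P·Fᵀ + Q = [515/173 372/173; 372/173 8827/173]
step 1: y = z − H·x̄ = [3482/173]
step 1: S = H·P̄·Hᵀ + R = [79789/173]
step 1: K = P̄·Hᵀ·S⁻¹ = [-1116/79789; -26481/79789]
step 1: x' = x̄ + K·y = [-106863/79789, 55514/79789]
step 1: P' = (I − K·H)·P̄ = [230323/79789 744/79789; 744/79789 17654/79789]
step 2: x̄ = F·x = [-166542/79789, 102698/79789]
step 2: P̄ = F·P·Fᵀ + Q = [238675/79789 110388/79789; 110388/79789 1237227/79789]
step 2: y = z − H·x̄ = [148516/79789]
step 2: S = H·P̄·Hᵀ + R = [11294621/79789]
step 2: K = P̄·Hᵀ·S⁻¹ = [-331164/11294621; -3711681/11294621]
step 2: x' = x̄ + K·y = [-24191454/11294621, 7628758/11294621]
step 2: P' = (I − K·H)·P̄ = [32411411/11294621 220776/11294621; 220776/11294621 2474454/11294621]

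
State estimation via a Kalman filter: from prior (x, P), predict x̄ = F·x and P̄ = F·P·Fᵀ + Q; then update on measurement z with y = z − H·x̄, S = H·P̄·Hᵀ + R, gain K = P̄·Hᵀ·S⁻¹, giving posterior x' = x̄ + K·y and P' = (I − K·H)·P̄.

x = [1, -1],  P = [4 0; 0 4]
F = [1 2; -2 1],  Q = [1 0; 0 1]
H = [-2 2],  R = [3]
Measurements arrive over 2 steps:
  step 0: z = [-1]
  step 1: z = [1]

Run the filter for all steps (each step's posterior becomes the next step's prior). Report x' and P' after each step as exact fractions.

step 0: x' = [-33/19, -43/19], P' = [203/19 196/19; 196/19 203/19]
step 1: x' = [-14513/13033, -7599/13033], P' = [28350/13033 21132/13033; 21132/13033 23646/13033]

step 0: x̄ = F·x = [-1, -3]
step 0: P̄ = F·P·Fᵀ + Q = [21 0; 0 21]
step 0: y = z − H·x̄ = [3]
step 0: S = H·P̄·Hᵀ + R = [171]
step 0: K = P̄·Hᵀ·S⁻¹ = [-14/57; 14/57]
step 0: x' = x̄ + K·y = [-33/19, -43/19]
step 0: P' = (I − K·H)·P̄ = [203/19 196/19; 196/19 203/19]
step 1: x̄ = F·x = [-119/19, 23/19]
step 1: P̄ = F·P·Fᵀ + Q = [1818/19 -588/19; -588/19 250/19]
step 1: y = z − H·x̄ = [-265/19]
step 1: S = H·P̄·Hᵀ + R = [13033/19]
step 1: K = P̄·Hᵀ·S⁻¹ = [-4812/13033; 1676/13033]
step 1: x' = x̄ + K·y = [-14513/13033, -7599/13033]
step 1: P' = (I − K·H)·P̄ = [28350/13033 21132/13033; 21132/13033 23646/13033]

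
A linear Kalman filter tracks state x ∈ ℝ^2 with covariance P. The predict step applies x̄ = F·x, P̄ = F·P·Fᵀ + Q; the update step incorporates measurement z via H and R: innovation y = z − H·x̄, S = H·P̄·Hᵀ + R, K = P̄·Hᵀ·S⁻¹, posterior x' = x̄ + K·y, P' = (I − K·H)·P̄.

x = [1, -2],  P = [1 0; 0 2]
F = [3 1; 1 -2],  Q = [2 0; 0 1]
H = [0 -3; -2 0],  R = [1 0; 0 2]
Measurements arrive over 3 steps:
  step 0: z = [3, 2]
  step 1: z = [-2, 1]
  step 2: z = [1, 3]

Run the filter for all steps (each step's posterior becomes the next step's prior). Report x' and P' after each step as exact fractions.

step 0: x' = [-2203/2439, -2273/2439], P' = [1174/2439 -1/2439; -1/2439 268/2439]
step 1: x' = [-212463/276769, 198885/276769], P' = [254449/553538 2991/553538; 2991/553538 57743/553538]
step 2: x' = [-169706907/119693879, -53825919/119693879], P' = [54948693/119693879 632906/119693879; 632906/119693879 12466081/119693879]

step 0: x̄ = F·x = [1, 5]
step 0: P̄ = F·P·Fᵀ + Q = [13 -1; -1 10]
step 0: y = z − H·x̄ = [18, 4]
step 0: S = H·P̄·Hᵀ + R = [91 -6; -6 54]
step 0: K = P̄·Hᵀ·S⁻¹ = [1/813 -1174/2439; -268/813 1/2439]
step 0: x' = x̄ + K·y = [-2203/2439, -2273/2439]
step 0: P' = (I − K·H)·P̄ = [1174/2439 -1/2439; -1/2439 268/2439]
step 1: x̄ = F·x = [-8882/2439, 781/813]
step 1: P̄ = F·P·Fᵀ + Q = [15706/2439 997/813; 997/813 521/271]
step 1: y = z − H·x̄ = [239/271, -15325/2439]
step 1: S = H·P̄·Hᵀ + R = [4960/271 1994/271; 1994/271 67702/2439]
step 1: K = P̄·Hᵀ·S⁻¹ = [-8973/553538 -254449/553538; -173229/553538 -2991/553538]
step 1: x' = x̄ + K·y = [-212463/276769, 198885/276769]
step 1: P' = (I − K·H)·P̄ = [254449/553538 2991/553538; 2991/553538 57743/553538]
step 2: x̄ = F·x = [-438504/276769, -610233/276769]
step 2: P̄ = F·P·Fᵀ + Q = [1736403/276769 316453/276769; 316453/276769 1026995/553538]
step 2: y = z − H·x̄ = [-1553930/276769, -46701/276769]
step 2: S = H·P̄·Hᵀ + R = [9796493/553538 1898718/276769; 1898718/276769 7499150/276769]
step 2: K = P̄·Hᵀ·S⁻¹ = [-1898718/119693879 -54948693/119693879; -37398243/119693879 -632906/119693879]
step 2: x' = x̄ + K·y = [-169706907/119693879, -53825919/119693879]
step 2: P' = (I − K·H)·P̄ = [54948693/119693879 632906/119693879; 632906/119693879 12466081/119693879]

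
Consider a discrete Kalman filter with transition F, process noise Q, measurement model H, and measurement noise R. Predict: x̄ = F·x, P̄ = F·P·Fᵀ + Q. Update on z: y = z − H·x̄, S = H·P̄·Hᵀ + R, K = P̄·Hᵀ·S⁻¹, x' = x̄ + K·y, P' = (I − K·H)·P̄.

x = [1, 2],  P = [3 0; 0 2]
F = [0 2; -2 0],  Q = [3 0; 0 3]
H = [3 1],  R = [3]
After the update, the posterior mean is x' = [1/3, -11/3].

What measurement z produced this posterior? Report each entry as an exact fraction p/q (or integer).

x̄ = F·x = [4, -2]
P̄ = F·P·Fᵀ + Q = [11 0; 0 15]
S = H·P̄·Hᵀ + R = [117]
K = P̄·Hᵀ·S⁻¹ = [11/39; 5/39]
x' − x̄ = [-11/3, -5/3] = K·y
y = (KᵀK)⁻¹·Kᵀ·(x' − x̄) = [-13]
z = y + H·x̄ = [-13] + [10] = [-3]

z = [-3]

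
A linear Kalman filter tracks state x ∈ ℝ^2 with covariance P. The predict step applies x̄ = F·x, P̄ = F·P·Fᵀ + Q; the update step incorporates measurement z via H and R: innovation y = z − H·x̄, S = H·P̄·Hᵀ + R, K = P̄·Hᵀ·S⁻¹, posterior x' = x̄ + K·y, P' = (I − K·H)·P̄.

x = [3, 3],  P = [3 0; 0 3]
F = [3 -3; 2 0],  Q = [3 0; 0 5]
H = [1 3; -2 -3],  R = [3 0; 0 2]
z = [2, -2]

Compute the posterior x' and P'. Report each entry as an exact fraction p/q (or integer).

x' = [-1936/1373, 2014/1373]
P' = [9789/2746 -2562/1373; -2562/1373 1522/1373]

x̄ = F·x = [0, 6]
P̄ = F·P·Fᵀ + Q = [57 18; 18 17]
y = z − H·x̄ = [-16, 16]
S = H·P̄·Hᵀ + R = [321 -429; -429 599]
K = P̄·Hᵀ·S⁻¹ = [-1861/2746 -2103/2746; 668/1373 279/1373]
x' = x̄ + K·y = [-1936/1373, 2014/1373]
P' = (I − K·H)·P̄ = [9789/2746 -2562/1373; -2562/1373 1522/1373]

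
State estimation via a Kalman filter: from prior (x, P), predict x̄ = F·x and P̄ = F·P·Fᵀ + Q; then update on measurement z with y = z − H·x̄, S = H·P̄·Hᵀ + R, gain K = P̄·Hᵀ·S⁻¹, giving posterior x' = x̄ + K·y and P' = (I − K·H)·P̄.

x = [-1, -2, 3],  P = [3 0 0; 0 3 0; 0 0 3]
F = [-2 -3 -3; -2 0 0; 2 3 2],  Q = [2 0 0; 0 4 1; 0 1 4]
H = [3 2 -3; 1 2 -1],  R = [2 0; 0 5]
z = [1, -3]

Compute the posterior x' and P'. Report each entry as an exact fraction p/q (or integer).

x̄ = F·x = [-1, 2, -2]
P̄ = F·P·Fᵀ + Q = [68 12 -57; 12 16 -11; -57 -11 55]
y = z − H·x̄ = [-6, -8]
S = H·P̄·Hᵀ + R = [2475 959; 959 398]
K = P̄·Hᵀ·S⁻¹ = [15911/65369 -13866/65369; -12547/65369 39266/65369; -13978/65369 11672/65369]
x' = x̄ + K·y = [-49907/65369, -108108/65369, -140246/65369]
P' = (I − K·H)·P̄ = [162637/65369 -59953/65369 112061/65369; -59953/65369 153521/65369 50759/65369; 112061/65369 50759/65369 155219/65369]

x' = [-49907/65369, -108108/65369, -140246/65369]
P' = [162637/65369 -59953/65369 112061/65369; -59953/65369 153521/65369 50759/65369; 112061/65369 50759/65369 155219/65369]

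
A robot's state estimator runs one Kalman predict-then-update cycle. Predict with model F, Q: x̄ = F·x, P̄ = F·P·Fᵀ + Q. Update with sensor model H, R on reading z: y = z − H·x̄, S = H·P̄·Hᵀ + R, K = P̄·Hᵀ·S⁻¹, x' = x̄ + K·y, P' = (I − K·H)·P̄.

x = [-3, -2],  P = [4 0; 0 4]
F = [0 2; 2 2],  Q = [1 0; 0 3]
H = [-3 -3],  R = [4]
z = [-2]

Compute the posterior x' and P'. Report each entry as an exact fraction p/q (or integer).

x̄ = F·x = [-4, -10]
P̄ = F·P·Fᵀ + Q = [17 16; 16 35]
y = z − H·x̄ = [-44]
S = H·P̄·Hᵀ + R = [760]
K = P̄·Hᵀ·S⁻¹ = [-99/760; -153/760]
x' = x̄ + K·y = [329/190, -217/190]
P' = (I − K·H)·P̄ = [3119/760 -2987/760; -2987/760 3191/760]

x' = [329/190, -217/190]
P' = [3119/760 -2987/760; -2987/760 3191/760]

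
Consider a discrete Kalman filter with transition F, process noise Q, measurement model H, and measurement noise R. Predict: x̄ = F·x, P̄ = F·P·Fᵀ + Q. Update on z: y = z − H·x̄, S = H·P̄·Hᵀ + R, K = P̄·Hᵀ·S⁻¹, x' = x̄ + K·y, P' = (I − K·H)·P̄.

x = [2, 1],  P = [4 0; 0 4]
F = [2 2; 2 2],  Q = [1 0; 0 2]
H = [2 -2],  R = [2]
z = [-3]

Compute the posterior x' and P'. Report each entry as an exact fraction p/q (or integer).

x' = [39/7, 48/7]
P' = [229/7 228/7; 228/7 230/7]

x̄ = F·x = [6, 6]
P̄ = F·P·Fᵀ + Q = [33 32; 32 34]
y = z − H·x̄ = [-3]
S = H·P̄·Hᵀ + R = [14]
K = P̄·Hᵀ·S⁻¹ = [1/7; -2/7]
x' = x̄ + K·y = [39/7, 48/7]
P' = (I − K·H)·P̄ = [229/7 228/7; 228/7 230/7]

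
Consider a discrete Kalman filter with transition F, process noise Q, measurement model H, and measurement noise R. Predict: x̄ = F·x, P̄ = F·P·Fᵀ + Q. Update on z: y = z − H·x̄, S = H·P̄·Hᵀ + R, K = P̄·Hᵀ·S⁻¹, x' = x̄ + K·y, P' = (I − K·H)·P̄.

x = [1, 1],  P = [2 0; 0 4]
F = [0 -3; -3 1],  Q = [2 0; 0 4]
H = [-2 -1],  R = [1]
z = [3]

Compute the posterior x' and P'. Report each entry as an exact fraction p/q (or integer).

x' = [-73/131, -252/131]
P' = [882/131 -1700/131; -1700/131 3402/131]

x̄ = F·x = [-3, -2]
P̄ = F·P·Fᵀ + Q = [38 -12; -12 26]
y = z − H·x̄ = [-5]
S = H·P̄·Hᵀ + R = [131]
K = P̄·Hᵀ·S⁻¹ = [-64/131; -2/131]
x' = x̄ + K·y = [-73/131, -252/131]
P' = (I − K·H)·P̄ = [882/131 -1700/131; -1700/131 3402/131]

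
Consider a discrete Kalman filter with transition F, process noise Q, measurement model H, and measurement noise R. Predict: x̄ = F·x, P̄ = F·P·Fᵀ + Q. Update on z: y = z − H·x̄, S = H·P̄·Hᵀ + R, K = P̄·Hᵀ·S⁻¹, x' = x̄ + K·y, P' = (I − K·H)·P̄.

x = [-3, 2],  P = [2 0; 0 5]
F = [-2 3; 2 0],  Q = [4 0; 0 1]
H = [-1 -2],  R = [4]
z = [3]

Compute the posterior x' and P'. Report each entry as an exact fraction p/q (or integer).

x̄ = F·x = [12, -6]
P̄ = F·P·Fᵀ + Q = [57 -8; -8 9]
y = z − H·x̄ = [3]
S = H·P̄·Hᵀ + R = [65]
K = P̄·Hᵀ·S⁻¹ = [-41/65; -2/13]
x' = x̄ + K·y = [657/65, -84/13]
P' = (I − K·H)·P̄ = [2024/65 -186/13; -186/13 97/13]

x' = [657/65, -84/13]
P' = [2024/65 -186/13; -186/13 97/13]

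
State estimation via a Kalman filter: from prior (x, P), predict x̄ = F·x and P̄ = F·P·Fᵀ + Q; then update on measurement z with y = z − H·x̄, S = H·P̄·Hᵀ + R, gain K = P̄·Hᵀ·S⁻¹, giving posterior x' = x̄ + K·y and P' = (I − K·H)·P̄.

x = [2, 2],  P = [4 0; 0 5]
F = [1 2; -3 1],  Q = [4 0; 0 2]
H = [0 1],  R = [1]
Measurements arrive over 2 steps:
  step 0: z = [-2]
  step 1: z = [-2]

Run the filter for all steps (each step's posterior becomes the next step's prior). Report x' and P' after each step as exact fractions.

step 0: x̄ = F·x = [6, -4]
step 0: P̄ = F·P·Fᵀ + Q = [28 -2; -2 43]
step 0: y = z − H·x̄ = [2]
step 0: S = H·P̄·Hᵀ + R = [44]
step 0: K = P̄·Hᵀ·S⁻¹ = [-1/22; 43/44]
step 0: x' = x̄ + K·y = [65/11, -45/22]
step 0: P' = (I − K·H)·P̄ = [307/11 -1/22; -1/22 43/44]
step 1: x̄ = F·x = [20/11, -435/22]
step 1: P̄ = F·P·Fᵀ + Q = [392/11 -897/11; -897/11 11195/44]
step 1: y = z − H·x̄ = [391/22]
step 1: S = H·P̄·Hᵀ + R = [11239/44]
step 1: K = P̄·Hᵀ·S⁻¹ = [-3588/11239; 11195/11239]
step 1: x' = x̄ + K·y = [-43334/11239, -23260/11239]
step 1: P' = (I − K·H)·P̄ = [107932/11239 -3588/11239; -3588/11239 11195/11239]

step 0: x' = [65/11, -45/22], P' = [307/11 -1/22; -1/22 43/44]
step 1: x' = [-43334/11239, -23260/11239], P' = [107932/11239 -3588/11239; -3588/11239 11195/11239]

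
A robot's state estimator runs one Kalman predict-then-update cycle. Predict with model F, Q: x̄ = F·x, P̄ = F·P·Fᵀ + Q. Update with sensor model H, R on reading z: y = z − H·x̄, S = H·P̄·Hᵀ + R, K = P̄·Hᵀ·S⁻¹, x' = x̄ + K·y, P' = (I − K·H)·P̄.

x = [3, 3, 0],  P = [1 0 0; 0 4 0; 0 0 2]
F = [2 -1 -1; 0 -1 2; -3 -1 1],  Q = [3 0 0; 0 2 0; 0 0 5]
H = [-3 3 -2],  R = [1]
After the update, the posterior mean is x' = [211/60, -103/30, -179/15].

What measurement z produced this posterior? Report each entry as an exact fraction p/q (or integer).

z = [3]

x̄ = F·x = [3, -3, -12]
P̄ = F·P·Fᵀ + Q = [13 0 -4; 0 14 8; -4 8 20]
S = H·P̄·Hᵀ + R = [180]
K = P̄·Hᵀ·S⁻¹ = [-31/180; 13/90; -1/45]
x' − x̄ = [31/60, -13/30, 1/15] = K·y
y = (KᵀK)⁻¹·Kᵀ·(x' − x̄) = [-3]
z = y + H·x̄ = [-3] + [6] = [3]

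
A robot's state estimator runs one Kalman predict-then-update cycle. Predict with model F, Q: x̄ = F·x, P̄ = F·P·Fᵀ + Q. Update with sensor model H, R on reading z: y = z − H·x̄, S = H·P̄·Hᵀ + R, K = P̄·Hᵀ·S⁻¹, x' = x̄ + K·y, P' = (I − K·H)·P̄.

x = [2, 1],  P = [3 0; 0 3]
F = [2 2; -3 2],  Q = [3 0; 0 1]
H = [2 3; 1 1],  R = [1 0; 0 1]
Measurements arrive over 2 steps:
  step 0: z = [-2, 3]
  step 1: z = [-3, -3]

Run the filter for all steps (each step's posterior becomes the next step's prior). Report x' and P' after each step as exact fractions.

step 0: x̄ = F·x = [6, -4]
step 0: P̄ = F·P·Fᵀ + Q = [27 -6; -6 40]
step 0: y = z − H·x̄ = [-2, 1]
step 0: S = H·P̄·Hᵀ + R = [397 144; 144 56]
step 0: K = P̄·Hᵀ·S⁻¹ = [-126/187 3153/1496; 144/187 -1027/748]
step 0: x' = x̄ + K·y = [14145/1496, -5171/748]
step 0: P' = (I − K·H)·P̄ = [10467/1496 -3657/748; -3657/748 1315/374]
step 1: x̄ = F·x = [3803/748, -63119/1496]
step 1: P̄ = F·P·Fᵀ + Q = [2221/374 -13567/748; -13567/748 204507/1496]
step 1: y = z − H·x̄ = [169657/1496, 51025/1496]
step 1: S = H·P̄·Hᵀ + R = [1551987/1496 495619/1496; 495619/1496 160619/1496]
step 1: K = P̄·Hᵀ·S⁻¹ = [-785951/2433427 2148701/2433427; 1281570/2433427 -1267261/2433427]
step 1: x' = x̄ + K·y = [-3473245/2433427, -554913/2433427]
step 1: P' = (I − K·H)·P̄ = [7232054/2433427 -5083353/2433427; -5083353/2433427 3816092/2433427]

step 0: x' = [14145/1496, -5171/748], P' = [10467/1496 -3657/748; -3657/748 1315/374]
step 1: x' = [-3473245/2433427, -554913/2433427], P' = [7232054/2433427 -5083353/2433427; -5083353/2433427 3816092/2433427]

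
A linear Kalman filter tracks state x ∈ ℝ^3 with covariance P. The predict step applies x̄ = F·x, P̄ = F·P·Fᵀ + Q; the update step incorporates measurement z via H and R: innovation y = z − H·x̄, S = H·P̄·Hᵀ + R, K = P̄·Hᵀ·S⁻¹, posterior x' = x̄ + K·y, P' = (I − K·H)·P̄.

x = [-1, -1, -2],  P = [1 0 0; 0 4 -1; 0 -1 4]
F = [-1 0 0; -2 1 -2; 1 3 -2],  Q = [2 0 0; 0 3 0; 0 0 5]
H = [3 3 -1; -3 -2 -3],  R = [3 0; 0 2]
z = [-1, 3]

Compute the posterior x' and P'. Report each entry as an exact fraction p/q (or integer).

x̄ = F·x = [1, 5, 0]
P̄ = F·P·Fᵀ + Q = [3 2 -1; 2 31 34; -1 34 70]
y = z − H·x̄ = [-19, 16]
S = H·P̄·Hᵀ + R = [217 -265; -265 1197]
K = P̄·Hᵀ·S⁻¹ = [8251/94762 1035/94762; 32755/189524 -19665/189524; -19081/94762 -25995/94762]
x' = x̄ + K·y = [-45447/94762, 10635/189524, -53381/94762]
P' = (I − K·H)·P̄ = [81310/47381 -170841/94762 -24708/47381; -170841/94762 403119/189524 43023/94762; -24708/47381 43023/94762 19032/47381]

x' = [-45447/94762, 10635/189524, -53381/94762]
P' = [81310/47381 -170841/94762 -24708/47381; -170841/94762 403119/189524 43023/94762; -24708/47381 43023/94762 19032/47381]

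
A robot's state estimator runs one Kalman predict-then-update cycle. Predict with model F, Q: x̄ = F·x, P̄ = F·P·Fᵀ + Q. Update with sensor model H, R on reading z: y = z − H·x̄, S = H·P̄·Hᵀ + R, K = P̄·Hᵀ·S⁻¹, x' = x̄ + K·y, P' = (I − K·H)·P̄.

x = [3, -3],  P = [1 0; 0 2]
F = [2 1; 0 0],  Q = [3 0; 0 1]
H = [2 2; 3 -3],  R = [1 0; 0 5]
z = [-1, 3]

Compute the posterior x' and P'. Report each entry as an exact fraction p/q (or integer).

x̄ = F·x = [3, 0]
P̄ = F·P·Fᵀ + Q = [9 0; 0 1]
y = z − H·x̄ = [-7, -6]
S = H·P̄·Hᵀ + R = [41 48; 48 95]
K = P̄·Hᵀ·S⁻¹ = [414/1591 243/1591; 334/1591 -219/1591]
x' = x̄ + K·y = [417/1591, -1024/1591]
P' = (I − K·H)·P̄ = [306/1591 -99/1591; -99/1591 266/1591]

x' = [417/1591, -1024/1591]
P' = [306/1591 -99/1591; -99/1591 266/1591]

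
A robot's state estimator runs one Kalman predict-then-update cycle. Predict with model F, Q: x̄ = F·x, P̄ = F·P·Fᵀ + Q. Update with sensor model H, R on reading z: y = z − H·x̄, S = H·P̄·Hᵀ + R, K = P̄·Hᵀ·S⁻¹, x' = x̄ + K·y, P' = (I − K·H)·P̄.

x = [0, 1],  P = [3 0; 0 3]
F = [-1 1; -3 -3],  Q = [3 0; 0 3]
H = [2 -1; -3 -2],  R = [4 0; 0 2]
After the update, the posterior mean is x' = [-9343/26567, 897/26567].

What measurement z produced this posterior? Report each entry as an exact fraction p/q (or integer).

z = [-1, 1]

x̄ = F·x = [1, -3]
P̄ = F·P·Fᵀ + Q = [9 0; 0 57]
S = H·P̄·Hᵀ + R = [97 60; 60 311]
K = P̄·Hᵀ·S⁻¹ = [7218/26567 -3699/26567; -10887/26567 -7638/26567]
x' − x̄ = [-35910/26567, 80598/26567] = K·y
y = (KᵀK)⁻¹·Kᵀ·(x' − x̄) = [-6, -2]
z = y + H·x̄ = [-6, -2] + [5, 3] = [-1, 1]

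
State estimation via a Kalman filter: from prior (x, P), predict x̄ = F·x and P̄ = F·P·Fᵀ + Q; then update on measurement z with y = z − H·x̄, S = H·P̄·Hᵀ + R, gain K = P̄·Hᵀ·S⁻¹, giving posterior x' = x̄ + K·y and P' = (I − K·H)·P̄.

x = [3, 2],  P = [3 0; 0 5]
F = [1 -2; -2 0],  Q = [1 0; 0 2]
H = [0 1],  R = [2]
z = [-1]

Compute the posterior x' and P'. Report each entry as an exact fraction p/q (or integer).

x̄ = F·x = [-1, -6]
P̄ = F·P·Fᵀ + Q = [24 -6; -6 14]
y = z − H·x̄ = [5]
S = H·P̄·Hᵀ + R = [16]
K = P̄·Hᵀ·S⁻¹ = [-3/8; 7/8]
x' = x̄ + K·y = [-23/8, -13/8]
P' = (I − K·H)·P̄ = [87/4 -3/4; -3/4 7/4]

x' = [-23/8, -13/8]
P' = [87/4 -3/4; -3/4 7/4]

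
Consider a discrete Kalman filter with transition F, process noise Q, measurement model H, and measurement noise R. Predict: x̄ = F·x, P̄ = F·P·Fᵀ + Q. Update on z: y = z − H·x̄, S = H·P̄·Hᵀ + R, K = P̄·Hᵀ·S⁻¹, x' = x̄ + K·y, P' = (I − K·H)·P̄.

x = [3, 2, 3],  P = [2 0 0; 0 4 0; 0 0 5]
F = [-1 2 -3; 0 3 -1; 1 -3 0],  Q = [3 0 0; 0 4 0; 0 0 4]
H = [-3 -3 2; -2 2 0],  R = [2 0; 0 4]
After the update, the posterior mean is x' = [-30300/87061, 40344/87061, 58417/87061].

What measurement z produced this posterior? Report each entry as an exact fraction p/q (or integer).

z = [1, 1]

x̄ = F·x = [-8, 3, -3]
P̄ = F·P·Fᵀ + Q = [66 39 -26; 39 45 -36; -26 -36 42]
S = H·P̄·Hᵀ + R = [2615 86; 86 136]
K = P̄·Hᵀ·S⁻¹ = [-11317/87061 -27412/87061; -11274/87061 14811/87061; 9610/87061 -18880/87061]
x' − x̄ = [666188/87061, -220839/87061, 319600/87061] = K·y
y = (KᵀK)⁻¹·Kᵀ·(x' − x̄) = [-8, -21]
z = y + H·x̄ = [-8, -21] + [9, 22] = [1, 1]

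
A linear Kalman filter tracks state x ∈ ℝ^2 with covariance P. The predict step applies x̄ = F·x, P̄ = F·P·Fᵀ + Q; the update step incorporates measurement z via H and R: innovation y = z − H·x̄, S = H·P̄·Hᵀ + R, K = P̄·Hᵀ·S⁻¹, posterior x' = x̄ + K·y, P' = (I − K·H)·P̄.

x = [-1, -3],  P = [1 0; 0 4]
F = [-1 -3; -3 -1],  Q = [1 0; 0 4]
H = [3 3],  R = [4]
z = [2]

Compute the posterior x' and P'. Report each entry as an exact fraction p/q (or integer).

x̄ = F·x = [10, 6]
P̄ = F·P·Fᵀ + Q = [38 15; 15 17]
y = z − H·x̄ = [-46]
S = H·P̄·Hᵀ + R = [769]
K = P̄·Hᵀ·S⁻¹ = [159/769; 96/769]
x' = x̄ + K·y = [376/769, 198/769]
P' = (I − K·H)·P̄ = [3941/769 -3729/769; -3729/769 3857/769]

x' = [376/769, 198/769]
P' = [3941/769 -3729/769; -3729/769 3857/769]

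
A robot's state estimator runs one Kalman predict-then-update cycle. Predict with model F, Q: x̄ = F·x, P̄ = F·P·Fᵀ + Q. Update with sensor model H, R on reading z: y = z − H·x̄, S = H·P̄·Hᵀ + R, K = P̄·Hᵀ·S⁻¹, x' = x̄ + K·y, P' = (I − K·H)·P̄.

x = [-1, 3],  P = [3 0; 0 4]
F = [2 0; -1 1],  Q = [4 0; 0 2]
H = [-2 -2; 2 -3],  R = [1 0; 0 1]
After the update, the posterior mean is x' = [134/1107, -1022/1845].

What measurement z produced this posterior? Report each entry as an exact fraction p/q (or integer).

x̄ = F·x = [-2, 4]
P̄ = F·P·Fᵀ + Q = [16 -6; -6 9]
S = H·P̄·Hᵀ + R = [53 -22; -22 218]
K = P̄·Hᵀ·S⁻¹ = [-326/1107 221/1107; -361/1845 -733/3690]
x' − x̄ = [2348/1107, -8402/1845] = K·y
y = (KᵀK)⁻¹·Kᵀ·(x' − x̄) = [5, 18]
z = y + H·x̄ = [5, 18] + [-4, -16] = [1, 2]

z = [1, 2]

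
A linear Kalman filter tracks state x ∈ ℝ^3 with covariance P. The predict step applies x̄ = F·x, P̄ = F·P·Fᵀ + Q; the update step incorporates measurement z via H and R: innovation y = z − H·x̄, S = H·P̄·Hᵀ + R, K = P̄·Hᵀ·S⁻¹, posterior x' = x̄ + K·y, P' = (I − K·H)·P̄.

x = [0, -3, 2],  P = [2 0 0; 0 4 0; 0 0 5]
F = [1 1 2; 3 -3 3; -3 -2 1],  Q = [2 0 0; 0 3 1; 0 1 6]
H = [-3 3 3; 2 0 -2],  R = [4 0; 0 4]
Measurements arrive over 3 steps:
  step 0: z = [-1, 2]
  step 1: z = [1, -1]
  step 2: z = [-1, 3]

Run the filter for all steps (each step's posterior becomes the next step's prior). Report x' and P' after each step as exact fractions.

step 0: x' = [67925/76261, 58597/76261, -11295/76261], P' = [798348/76261 53480/76261 752356/76261; 53480/76261 107762/76261 -20850/76261; 752356/76261 -20850/76261 781010/76261]
step 1: x' = [-5999309533/9183289490, -6467345911/36733157960, -6361864097/36733157960], P' = [10013836528/4591644745 2998198169/4591644745 7484862803/4591644745; 2998198169/4591644745 26423584163/18366578980 -6309408099/18366578980; 7484862803/4591644745 -6309408099/18366578980 38127496707/18366578980]
step 2: x' = [901265970450423/861226068227084, 134887514759985/123032295461012, -83879039827860/215306517056771], P' = [467624228372751/215306517056771 39335926542193/61516147730506 702618454474403/430613034113542; 39335926542193/61516147730506 6226476333590/4394010552179 -20933550025539/61516147730506; 702618454474403/430613034113542 -20933550025539/61516147730506 446776513449270/215306517056771]

step 0: x̄ = F·x = [1, 15, 8]
step 0: P̄ = F·P·Fᵀ + Q = [28 24 -4; 24 102 22; -4 22 45]
step 0: y = z − H·x̄ = [-67, 16]
step 0: S = H·P̄·Hᵀ + R = [1615 -474; -474 328]
step 0: K = P̄·Hᵀ·S⁻¹ = [5616/76261 22996/76261; 25074/76261 37165/76261; 5853/76261 -14327/76261]
step 0: x' = x̄ + K·y = [67925/76261, 58597/76261, -11295/76261]
step 0: P' = (I − K·H)·P̄ = [798348/76261 53480/76261 752356/76261; 53480/76261 107762/76261 -20850/76261; 752356/76261 -20850/76261 781010/76261]
step 1: x̄ = F·x = [103932/76261, -5901/76261, -332264/76261]
step 1: P̄ = F·P·Fᵀ + Q = [7215656/76261 13591572/76261 -5015178/76261; 13591572/76261 28367931/76261 -8285315/76261; -5015178/76261 -8285315/76261 5065780/76261]
step 1: y = z − H·x̄ = [1402552/76261, -948653/76261]
step 1: S = H·P̄·Hᵀ + R = [62638585/76261 -2609430/76261; -2609430/76261 89552212/76261]
step 1: K = P̄·Hᵀ·S⁻¹ = [351918333/4591644745 505794745/1836657898; 6091037541/18366578980 3660440155/7346631592; 1408978047/18366578980 -1637609099/7346631592]
step 1: x' = x̄ + K·y = [-5999309533/9183289490, -6467345911/36733157960, -6361864097/36733157960]
step 1: P' = (I − K·H)·P̄ = [10013836528/4591644745 2998198169/4591644745 7484862803/4591644745; 2998198169/4591644745 26423584163/18366578980 -6309408099/18366578980; 7484862803/4591644745 -6309408099/18366578980 38127496707/18366578980]
step 2: x̄ = F·x = [-43188312237/36733157960, -35837634477/18366578980, 78564542121/36733157960]
step 2: P̄ = F·P·Fᵀ + Q = [374227832867/18366578980 279021775647/9183289490 -287491208391/18366578980; 279021775647/9183289490 358291694802/4591644745 -78040598641/9183289490; -287491208391/18366578980 -78040598641/9183289490 604033859483/18366578980]
step 2: y = z − H·x̄ = [-46741478543/9183289490, 88426295649/9183289490]
step 2: S = H·P̄·Hᵀ + R = [3524229709153/4591644745 -1258679040834/4591644745; -1258679040834/4591644745 1571610688112/4591644745]
step 2: K = P̄·Hᵀ·S⁻¹ = [32041112643189/430613034113542 232630002271099/861226068227084; 10087947038448/30758073865253 15067369141933/30758073865253; 33299791684023/430613034113542 -190934572424137/861226068227084]
step 2: x' = x̄ + K·y = [901265970450423/861226068227084, 134887514759985/123032295461012, -83879039827860/215306517056771]
step 2: P' = (I − K·H)·P̄ = [467624228372751/215306517056771 39335926542193/61516147730506 702618454474403/430613034113542; 39335926542193/61516147730506 6226476333590/4394010552179 -20933550025539/61516147730506; 702618454474403/430613034113542 -20933550025539/61516147730506 446776513449270/215306517056771]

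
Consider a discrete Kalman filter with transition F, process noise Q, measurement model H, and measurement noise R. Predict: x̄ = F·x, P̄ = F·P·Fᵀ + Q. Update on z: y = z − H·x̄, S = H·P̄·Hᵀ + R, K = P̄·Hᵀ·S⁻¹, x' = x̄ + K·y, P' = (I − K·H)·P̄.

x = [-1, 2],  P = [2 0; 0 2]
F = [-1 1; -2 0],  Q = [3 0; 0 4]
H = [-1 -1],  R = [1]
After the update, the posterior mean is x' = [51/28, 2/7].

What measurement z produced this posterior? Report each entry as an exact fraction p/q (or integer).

x̄ = F·x = [3, 2]
P̄ = F·P·Fᵀ + Q = [7 4; 4 12]
S = H·P̄·Hᵀ + R = [28]
K = P̄·Hᵀ·S⁻¹ = [-11/28; -4/7]
x' − x̄ = [-33/28, -12/7] = K·y
y = (KᵀK)⁻¹·Kᵀ·(x' − x̄) = [3]
z = y + H·x̄ = [3] + [-5] = [-2]

z = [-2]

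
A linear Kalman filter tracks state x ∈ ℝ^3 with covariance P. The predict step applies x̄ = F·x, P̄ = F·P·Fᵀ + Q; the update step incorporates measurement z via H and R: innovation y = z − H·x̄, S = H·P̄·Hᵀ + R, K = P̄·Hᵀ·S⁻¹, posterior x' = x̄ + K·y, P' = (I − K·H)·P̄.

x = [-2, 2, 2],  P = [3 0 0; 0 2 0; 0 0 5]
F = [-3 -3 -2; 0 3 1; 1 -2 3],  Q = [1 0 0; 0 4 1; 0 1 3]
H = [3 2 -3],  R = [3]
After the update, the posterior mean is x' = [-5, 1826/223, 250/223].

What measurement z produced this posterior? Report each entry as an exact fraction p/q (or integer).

z = [-2]

x̄ = F·x = [-4, 8, 0]
P̄ = F·P·Fᵀ + Q = [66 -28 -27; -28 27 4; -27 4 59]
S = H·P̄·Hᵀ + R = [1338]
K = P̄·Hᵀ·S⁻¹ = [1/6; -7/223; -125/669]
x' − x̄ = [-1, 42/223, 250/223] = K·y
y = (KᵀK)⁻¹·Kᵀ·(x' − x̄) = [-6]
z = y + H·x̄ = [-6] + [4] = [-2]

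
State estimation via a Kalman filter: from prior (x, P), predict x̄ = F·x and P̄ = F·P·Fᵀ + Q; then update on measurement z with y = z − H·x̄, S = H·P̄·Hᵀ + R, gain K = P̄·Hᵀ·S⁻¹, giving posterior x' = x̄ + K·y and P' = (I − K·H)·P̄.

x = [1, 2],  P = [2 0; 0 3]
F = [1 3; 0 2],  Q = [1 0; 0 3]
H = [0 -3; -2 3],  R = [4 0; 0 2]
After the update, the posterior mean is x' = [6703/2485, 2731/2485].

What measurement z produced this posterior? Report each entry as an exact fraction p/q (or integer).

z = [-3, -2]

x̄ = F·x = [7, 4]
P̄ = F·P·Fᵀ + Q = [30 18; 18 15]
S = H·P̄·Hᵀ + R = [139 -27; -27 41]
K = P̄·Hᵀ·S⁻¹ = [-1188/2485 -1146/2485; -801/2485 18/2485]
x' − x̄ = [-10692/2485, -7209/2485] = K·y
y = (KᵀK)⁻¹·Kᵀ·(x' − x̄) = [9, 0]
z = y + H·x̄ = [9, 0] + [-12, -2] = [-3, -2]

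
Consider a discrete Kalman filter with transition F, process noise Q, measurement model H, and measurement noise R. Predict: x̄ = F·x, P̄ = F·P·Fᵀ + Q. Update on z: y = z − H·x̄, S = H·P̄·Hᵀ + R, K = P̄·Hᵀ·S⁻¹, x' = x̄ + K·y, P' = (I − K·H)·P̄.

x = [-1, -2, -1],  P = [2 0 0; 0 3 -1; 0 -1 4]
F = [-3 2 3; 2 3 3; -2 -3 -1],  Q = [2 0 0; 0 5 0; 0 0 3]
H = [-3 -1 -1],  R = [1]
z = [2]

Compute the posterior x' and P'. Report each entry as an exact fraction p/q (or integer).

x' = [-340/649, -5891/649, 5601/649]
P' = [1000/649 -2029/649 -783/649; -2029/649 26826/649 -20635/649; -783/649 -20635/649 22964/649]

x̄ = F·x = [-4, -11, 9]
P̄ = F·P·Fᵀ + Q = [56 27 -7; 27 58 -35; -7 -35 36]
y = z − H·x̄ = [-12]
S = H·P̄·Hᵀ + R = [649]
K = P̄·Hᵀ·S⁻¹ = [-188/649; -104/649; 20/649]
x' = x̄ + K·y = [-340/649, -5891/649, 5601/649]
P' = (I − K·H)·P̄ = [1000/649 -2029/649 -783/649; -2029/649 26826/649 -20635/649; -783/649 -20635/649 22964/649]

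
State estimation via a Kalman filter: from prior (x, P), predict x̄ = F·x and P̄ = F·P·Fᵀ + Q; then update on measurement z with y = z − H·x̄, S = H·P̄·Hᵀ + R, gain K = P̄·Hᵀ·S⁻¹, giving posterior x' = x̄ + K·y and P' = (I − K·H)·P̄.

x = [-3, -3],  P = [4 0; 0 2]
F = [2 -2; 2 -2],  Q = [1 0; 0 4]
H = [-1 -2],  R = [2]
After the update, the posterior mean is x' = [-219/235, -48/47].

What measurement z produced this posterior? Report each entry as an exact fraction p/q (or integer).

z = [3]

x̄ = F·x = [0, 0]
P̄ = F·P·Fᵀ + Q = [25 24; 24 28]
S = H·P̄·Hᵀ + R = [235]
K = P̄·Hᵀ·S⁻¹ = [-73/235; -16/47]
x' − x̄ = [-219/235, -48/47] = K·y
y = (KᵀK)⁻¹·Kᵀ·(x' − x̄) = [3]
z = y + H·x̄ = [3] + [0] = [3]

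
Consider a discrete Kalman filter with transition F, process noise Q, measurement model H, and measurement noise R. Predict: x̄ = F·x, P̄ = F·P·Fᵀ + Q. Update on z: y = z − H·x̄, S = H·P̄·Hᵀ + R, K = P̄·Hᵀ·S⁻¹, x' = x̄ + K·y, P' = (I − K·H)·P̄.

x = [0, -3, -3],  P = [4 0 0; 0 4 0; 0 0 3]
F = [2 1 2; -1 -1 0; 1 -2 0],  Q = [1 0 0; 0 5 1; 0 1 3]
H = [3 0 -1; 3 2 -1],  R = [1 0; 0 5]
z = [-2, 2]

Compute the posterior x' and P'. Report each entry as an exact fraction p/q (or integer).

x' = [9663/11729, 18481/11729, 52148/11729]
P' = [28119/11729 -336/11729 81120/11729; -336/11729 14939/11729 4155/11729; 81120/11729 4155/11729 245165/11729]

x̄ = F·x = [-9, 3, 6]
P̄ = F·P·Fᵀ + Q = [33 -12 0; -12 13 5; 0 5 23]
y = z − H·x̄ = [31, 29]
S = H·P̄·Hᵀ + R = [321 238; 238 213]
K = P̄·Hᵀ·S⁻¹ = [3237/11729 513/11729; -5163/11729 4943/11729; -1805/11729 1301/11729]
x' = x̄ + K·y = [9663/11729, 18481/11729, 52148/11729]
P' = (I − K·H)·P̄ = [28119/11729 -336/11729 81120/11729; -336/11729 14939/11729 4155/11729; 81120/11729 4155/11729 245165/11729]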